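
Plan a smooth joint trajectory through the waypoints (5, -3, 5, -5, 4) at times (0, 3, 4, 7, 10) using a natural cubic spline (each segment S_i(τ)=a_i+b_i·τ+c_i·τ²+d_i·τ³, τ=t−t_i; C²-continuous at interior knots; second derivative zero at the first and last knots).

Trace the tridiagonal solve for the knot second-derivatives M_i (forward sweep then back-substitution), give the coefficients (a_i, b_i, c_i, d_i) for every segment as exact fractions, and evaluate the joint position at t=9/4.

  seg 0: a=5 b=-89/12 c=0 d=19/36
  seg 1: a=-3 b=41/6 c=19/4 d=-43/12
  seg 2: a=5 b=67/12 c=-6 d=109/108
  seg 3: a=-5 b=-19/6 c=37/12 d=-37/108
S(9/4) = -1453/256

Δ: Δ0=-8/3, Δ1=8, Δ2=-10/3, Δ3=3
row 1: diag=8, rhs=64; c'=1/8, d'=8
row 2: denom=8−1·1/8=63/8; d'=(-68−1·8)/(63/8)=-608/63
row 3: denom=12−3·8/21=76/7; d'=(38−3·-608/63)/(76/7)=37/6
back: M3=37/6
back: M2=-608/63−8/21·37/6=-12
back: M1=8−1/8·-12=19/2
M: M0=0, M1=19/2, M2=-12, M3=37/6, M4=0
seg 0: a=5, c=M0/2=0, d=(M1−M0)/(6·3)=19/36, b=Δ0−h0·(2M0+M1)/6=-89/12
seg 1: a=-3, c=M1/2=19/4, d=(M2−M1)/(6·1)=-43/12, b=Δ1−h1·(2M1+M2)/6=41/6
seg 2: a=5, c=M2/2=-6, d=(M3−M2)/(6·3)=109/108, b=Δ2−h2·(2M2+M3)/6=67/12
seg 3: a=-5, c=M3/2=37/12, d=(M4−M3)/(6·3)=-37/108, b=Δ3−h3·(2M3+M4)/6=-19/6
t_q=9/4 → seg 0, τ=9/4; S=5+-89/12·τ+0·τ²+19/36·τ³=-1453/256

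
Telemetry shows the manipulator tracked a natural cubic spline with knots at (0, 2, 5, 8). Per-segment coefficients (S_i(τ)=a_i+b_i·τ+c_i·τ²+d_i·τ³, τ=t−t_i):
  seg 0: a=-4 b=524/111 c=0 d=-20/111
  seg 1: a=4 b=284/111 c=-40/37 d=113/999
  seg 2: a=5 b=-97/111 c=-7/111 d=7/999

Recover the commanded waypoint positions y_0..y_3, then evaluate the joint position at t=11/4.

y_0 = S_0(0) = a_0 = -4
y_1 = S_1(0) = a_1 = 4
y_2 = S_2(0) = a_2 = 5
y_3 = S_2(3) = 2
t_q=11/4 is in segment 1 (τ=3/4); S_1(τ)=12689/2368

y_0=-4 y_1=4 y_2=5 y_3=2
S(11/4) = 12689/2368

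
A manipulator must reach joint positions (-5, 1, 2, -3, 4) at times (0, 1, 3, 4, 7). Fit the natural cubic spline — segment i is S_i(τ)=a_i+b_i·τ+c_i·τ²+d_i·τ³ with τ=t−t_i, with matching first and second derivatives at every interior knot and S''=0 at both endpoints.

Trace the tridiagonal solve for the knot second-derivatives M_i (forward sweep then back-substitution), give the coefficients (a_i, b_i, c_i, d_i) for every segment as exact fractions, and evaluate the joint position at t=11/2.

Δ: Δ0=6, Δ1=1/2, Δ2=-5, Δ3=7/3
row 1: diag=6, rhs=-33; c'=1/3, d'=-11/2
row 2: denom=6−2·1/3=16/3; d'=(-33−2·-11/2)/(16/3)=-33/8
row 3: denom=8−1·3/16=125/16; d'=(44−1·-33/8)/(125/16)=154/25
back: M3=154/25
back: M2=-33/8−3/16·154/25=-132/25
back: M1=-11/2−1/3·-132/25=-187/50
M: M0=0, M1=-187/50, M2=-132/25, M3=154/25, M4=0
seg 0: a=-5, c=M0/2=0, d=(M1−M0)/(6·1)=-187/300, b=Δ0−h0·(2M0+M1)/6=1987/300
seg 1: a=1, c=M1/2=-187/100, d=(M2−M1)/(6·2)=-77/600, b=Δ1−h1·(2M1+M2)/6=713/150
seg 2: a=2, c=M2/2=-66/25, d=(M3−M2)/(6·1)=143/75, b=Δ2−h2·(2M2+M3)/6=-64/15
seg 3: a=-3, c=M3/2=77/25, d=(M4−M3)/(6·3)=-77/225, b=Δ3−h3·(2M3+M4)/6=-287/75
t_q=11/2 → seg 3, τ=3/2; S=-3+-287/75·τ+77/25·τ²+-77/225·τ³=-593/200

  seg 0: a=-5 b=1987/300 c=0 d=-187/300
  seg 1: a=1 b=713/150 c=-187/100 d=-77/600
  seg 2: a=2 b=-64/15 c=-66/25 d=143/75
  seg 3: a=-3 b=-287/75 c=77/25 d=-77/225
S(11/2) = -593/200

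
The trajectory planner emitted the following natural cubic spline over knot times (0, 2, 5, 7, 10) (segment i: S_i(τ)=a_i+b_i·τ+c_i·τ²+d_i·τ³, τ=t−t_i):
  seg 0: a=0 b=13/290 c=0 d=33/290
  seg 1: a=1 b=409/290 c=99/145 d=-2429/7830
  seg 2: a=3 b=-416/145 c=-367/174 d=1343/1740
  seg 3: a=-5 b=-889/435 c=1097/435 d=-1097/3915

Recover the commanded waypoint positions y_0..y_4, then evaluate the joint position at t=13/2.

y_0=0 y_1=1 y_2=3 y_3=-5 y_4=4
S(13/2) = -15981/4640

y_0 = S_0(0) = a_0 = 0
y_1 = S_1(0) = a_1 = 1
y_2 = S_2(0) = a_2 = 3
y_3 = S_3(0) = a_3 = -5
y_4 = S_3(3) = 4
t_q=13/2 is in segment 2 (τ=3/2); S_2(τ)=-15981/4640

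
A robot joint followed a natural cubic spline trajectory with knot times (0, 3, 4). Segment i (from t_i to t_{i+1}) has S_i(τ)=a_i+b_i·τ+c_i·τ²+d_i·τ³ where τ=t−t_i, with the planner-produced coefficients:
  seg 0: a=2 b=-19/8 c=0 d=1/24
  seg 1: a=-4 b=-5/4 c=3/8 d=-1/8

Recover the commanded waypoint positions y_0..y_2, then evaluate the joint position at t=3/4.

y_0=2 y_1=-4 y_2=-5
S(3/4) = 121/512

y_0 = S_0(0) = a_0 = 2
y_1 = S_1(0) = a_1 = -4
y_2 = S_1(1) = -5
t_q=3/4 is in segment 0 (τ=3/4); S_0(τ)=121/512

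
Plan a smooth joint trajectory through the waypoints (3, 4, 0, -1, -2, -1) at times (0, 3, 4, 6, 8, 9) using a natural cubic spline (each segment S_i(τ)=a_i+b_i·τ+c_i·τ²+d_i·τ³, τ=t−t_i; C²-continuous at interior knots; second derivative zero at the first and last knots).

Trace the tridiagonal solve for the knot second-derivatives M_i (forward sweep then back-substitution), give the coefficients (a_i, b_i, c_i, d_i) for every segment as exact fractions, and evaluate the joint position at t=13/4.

  seg 0: a=3 b=3169/1407 c=0 d=-100/469
  seg 1: a=4 b=-4931/1407 c=-900/469 d=2003/1407
  seg 2: a=0 b=-4322/1407 c=1103/469 d=-857/1608
  seg 3: a=-1 b=-169/2814 c=-1587/1876 d=3523/11256
  seg 4: a=-2 b=439/1407 c=484/469 d=-484/1407
S(13/4) = 90833/30016

Δ: Δ0=1/3, Δ1=-4, Δ2=-1/2, Δ3=-1/2, Δ4=1
row 1: diag=8, rhs=-26; c'=1/8, d'=-13/4
row 2: denom=6−1·1/8=47/8; d'=(21−1·-13/4)/(47/8)=194/47
row 3: denom=8−2·16/47=344/47; d'=(0−2·194/47)/(344/47)=-97/86
row 4: denom=6−2·47/172=469/86; d'=(9−2·-97/86)/(469/86)=968/469
back: M4=968/469
back: M3=-97/86−47/172·968/469=-1587/938
back: M2=194/47−16/47·-1587/938=2206/469
back: M1=-13/4−1/8·2206/469=-1800/469
M: M0=0, M1=-1800/469, M2=2206/469, M3=-1587/938, M4=968/469, M5=0
seg 0: a=3, c=M0/2=0, d=(M1−M0)/(6·3)=-100/469, b=Δ0−h0·(2M0+M1)/6=3169/1407
seg 1: a=4, c=M1/2=-900/469, d=(M2−M1)/(6·1)=2003/1407, b=Δ1−h1·(2M1+M2)/6=-4931/1407
seg 2: a=0, c=M2/2=1103/469, d=(M3−M2)/(6·2)=-857/1608, b=Δ2−h2·(2M2+M3)/6=-4322/1407
seg 3: a=-1, c=M3/2=-1587/1876, d=(M4−M3)/(6·2)=3523/11256, b=Δ3−h3·(2M3+M4)/6=-169/2814
seg 4: a=-2, c=M4/2=484/469, d=(M5−M4)/(6·1)=-484/1407, b=Δ4−h4·(2M4+M5)/6=439/1407
t_q=13/4 → seg 1, τ=1/4; S=4+-4931/1407·τ+-900/469·τ²+2003/1407·τ³=90833/30016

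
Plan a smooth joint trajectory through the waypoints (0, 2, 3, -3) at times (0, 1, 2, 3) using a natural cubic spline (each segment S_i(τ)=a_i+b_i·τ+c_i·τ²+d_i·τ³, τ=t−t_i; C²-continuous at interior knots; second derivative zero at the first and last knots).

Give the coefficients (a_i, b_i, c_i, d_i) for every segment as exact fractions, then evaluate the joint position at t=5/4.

Δ: Δ0=2, Δ1=1, Δ2=-6
row 1: diag=4, rhs=-6; c'=1/4, d'=-3/2
row 2: denom=4−1·1/4=15/4; d'=(-42−1·-3/2)/(15/4)=-54/5
back: M2=-54/5
back: M1=-3/2−1/4·-54/5=6/5
M: M0=0, M1=6/5, M2=-54/5, M3=0
seg 0: a=0, c=M0/2=0, d=(M1−M0)/(6·1)=1/5, b=Δ0−h0·(2M0+M1)/6=9/5
seg 1: a=2, c=M1/2=3/5, d=(M2−M1)/(6·1)=-2, b=Δ1−h1·(2M1+M2)/6=12/5
seg 2: a=3, c=M2/2=-27/5, d=(M3−M2)/(6·1)=9/5, b=Δ2−h2·(2M2+M3)/6=-12/5
t_q=5/4 → seg 1, τ=1/4; S=2+12/5·τ+3/5·τ²+-2·τ³=417/160

  seg 0: a=0 b=9/5 c=0 d=1/5
  seg 1: a=2 b=12/5 c=3/5 d=-2
  seg 2: a=3 b=-12/5 c=-27/5 d=9/5
S(5/4) = 417/160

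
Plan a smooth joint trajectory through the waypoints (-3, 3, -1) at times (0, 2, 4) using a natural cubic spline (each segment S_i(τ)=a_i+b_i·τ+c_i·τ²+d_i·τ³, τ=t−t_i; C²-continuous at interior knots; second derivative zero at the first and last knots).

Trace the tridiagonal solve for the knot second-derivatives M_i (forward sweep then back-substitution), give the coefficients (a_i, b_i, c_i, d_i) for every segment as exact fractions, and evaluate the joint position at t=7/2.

Δ: Δ0=3, Δ1=-2
row 1: diag=8, rhs=-30; c'=1/4, d'=-15/4
back: M1=-15/4
M: M0=0, M1=-15/4, M2=0
seg 0: a=-3, c=M0/2=0, d=(M1−M0)/(6·2)=-5/16, b=Δ0−h0·(2M0+M1)/6=17/4
seg 1: a=3, c=M1/2=-15/8, d=(M2−M1)/(6·2)=5/16, b=Δ1−h1·(2M1+M2)/6=1/2
t_q=7/2 → seg 1, τ=3/2; S=3+1/2·τ+-15/8·τ²+5/16·τ³=75/128

  seg 0: a=-3 b=17/4 c=0 d=-5/16
  seg 1: a=3 b=1/2 c=-15/8 d=5/16
S(7/2) = 75/128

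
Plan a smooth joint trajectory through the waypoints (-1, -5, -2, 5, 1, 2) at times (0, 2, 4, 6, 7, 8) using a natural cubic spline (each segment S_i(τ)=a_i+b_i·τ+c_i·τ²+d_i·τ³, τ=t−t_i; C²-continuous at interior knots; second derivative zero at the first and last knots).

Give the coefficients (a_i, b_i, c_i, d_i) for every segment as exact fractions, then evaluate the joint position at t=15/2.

  seg 0: a=-1 b=-804/313 c=0 d=89/626
  seg 1: a=-5 b=-270/313 c=267/313 d=411/2504
  seg 2: a=-2 b=2829/626 c=2301/1252 d=-2939/2504
  seg 3: a=5 b=-693/313 c=-1629/313 d=1070/313
  seg 4: a=1 b=-741/313 c=1581/313 d=-527/313
S(15/2) = 2175/2504

Δ: Δ0=-2, Δ1=3/2, Δ2=7/2, Δ3=-4, Δ4=1
row 1: diag=8, rhs=21; c'=1/4, d'=21/8
row 2: denom=8−2·1/4=15/2; d'=(12−2·21/8)/(15/2)=9/10
row 3: denom=6−2·4/15=82/15; d'=(-45−2·9/10)/(82/15)=-351/41
row 4: denom=4−1·15/82=313/82; d'=(30−1·-351/41)/(313/82)=3162/313
back: M4=3162/313
back: M3=-351/41−15/82·3162/313=-3258/313
back: M2=9/10−4/15·-3258/313=2301/626
back: M1=21/8−1/4·2301/626=534/313
M: M0=0, M1=534/313, M2=2301/626, M3=-3258/313, M4=3162/313, M5=0
seg 0: a=-1, c=M0/2=0, d=(M1−M0)/(6·2)=89/626, b=Δ0−h0·(2M0+M1)/6=-804/313
seg 1: a=-5, c=M1/2=267/313, d=(M2−M1)/(6·2)=411/2504, b=Δ1−h1·(2M1+M2)/6=-270/313
seg 2: a=-2, c=M2/2=2301/1252, d=(M3−M2)/(6·2)=-2939/2504, b=Δ2−h2·(2M2+M3)/6=2829/626
seg 3: a=5, c=M3/2=-1629/313, d=(M4−M3)/(6·1)=1070/313, b=Δ3−h3·(2M3+M4)/6=-693/313
seg 4: a=1, c=M4/2=1581/313, d=(M5−M4)/(6·1)=-527/313, b=Δ4−h4·(2M4+M5)/6=-741/313
t_q=15/2 → seg 4, τ=1/2; S=1+-741/313·τ+1581/313·τ²+-527/313·τ³=2175/2504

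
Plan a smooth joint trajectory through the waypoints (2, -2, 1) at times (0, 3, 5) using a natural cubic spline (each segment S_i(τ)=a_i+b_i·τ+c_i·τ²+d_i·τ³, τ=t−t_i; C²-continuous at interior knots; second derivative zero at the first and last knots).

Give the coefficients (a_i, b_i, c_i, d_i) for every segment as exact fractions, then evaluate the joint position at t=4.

Δ: Δ0=-4/3, Δ1=3/2
row 1: diag=10, rhs=17; c'=1/5, d'=17/10
back: M1=17/10
M: M0=0, M1=17/10, M2=0
seg 0: a=2, c=M0/2=0, d=(M1−M0)/(6·3)=17/180, b=Δ0−h0·(2M0+M1)/6=-131/60
seg 1: a=-2, c=M1/2=17/20, d=(M2−M1)/(6·2)=-17/120, b=Δ1−h1·(2M1+M2)/6=11/30
t_q=4 → seg 1, τ=1; S=-2+11/30·τ+17/20·τ²+-17/120·τ³=-37/40

  seg 0: a=2 b=-131/60 c=0 d=17/180
  seg 1: a=-2 b=11/30 c=17/20 d=-17/120
S(4) = -37/40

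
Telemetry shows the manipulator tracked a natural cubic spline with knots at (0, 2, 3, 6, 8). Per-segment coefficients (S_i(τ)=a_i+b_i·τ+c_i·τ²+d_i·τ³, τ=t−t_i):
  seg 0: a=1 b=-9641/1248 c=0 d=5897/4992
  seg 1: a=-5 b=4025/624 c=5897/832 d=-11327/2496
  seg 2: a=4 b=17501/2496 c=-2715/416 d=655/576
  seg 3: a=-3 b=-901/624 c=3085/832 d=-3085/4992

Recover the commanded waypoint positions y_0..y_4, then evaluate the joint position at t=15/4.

y_0 = S_0(0) = a_0 = 1
y_1 = S_1(0) = a_1 = -5
y_2 = S_2(0) = a_2 = 4
y_3 = S_3(0) = a_3 = -3
y_4 = S_3(2) = 4
t_q=15/4 is in segment 2 (τ=3/4); S_2(τ)=323073/53248

y_0=1 y_1=-5 y_2=4 y_3=-3 y_4=4
S(15/4) = 323073/53248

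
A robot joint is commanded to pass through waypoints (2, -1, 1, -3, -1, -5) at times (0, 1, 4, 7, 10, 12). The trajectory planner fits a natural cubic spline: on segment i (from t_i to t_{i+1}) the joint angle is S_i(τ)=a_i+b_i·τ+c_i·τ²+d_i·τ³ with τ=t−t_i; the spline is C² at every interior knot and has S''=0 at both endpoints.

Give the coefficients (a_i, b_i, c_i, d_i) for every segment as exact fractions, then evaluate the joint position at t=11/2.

Δ: Δ0=-3, Δ1=2/3, Δ2=-4/3, Δ3=2/3, Δ4=-2
row 1: diag=8, rhs=22; c'=3/8, d'=11/4
row 2: denom=12−3·3/8=87/8; d'=(-12−3·11/4)/(87/8)=-54/29
row 3: denom=12−3·8/29=324/29; d'=(12−3·-54/29)/(324/29)=85/54
row 4: denom=10−3·29/108=331/36; d'=(-16−3·85/54)/(331/36)=-746/331
back: M4=-746/331
back: M3=85/54−29/108·-746/331=2164/993
back: M2=-54/29−8/29·2164/993=-2446/993
back: M1=11/4−3/8·-2446/993=1216/331
M: M0=0, M1=1216/331, M2=-2446/993, M3=2164/993, M4=-746/331, M5=0
seg 0: a=2, c=M0/2=0, d=(M1−M0)/(6·1)=608/993, b=Δ0−h0·(2M0+M1)/6=-3587/993
seg 1: a=-1, c=M1/2=608/331, d=(M2−M1)/(6·3)=-3047/8937, b=Δ1−h1·(2M1+M2)/6=-1763/993
seg 2: a=1, c=M2/2=-1223/993, d=(M3−M2)/(6·3)=2305/8937, b=Δ2−h2·(2M2+M3)/6=40/993
seg 3: a=-3, c=M3/2=1082/993, d=(M4−M3)/(6·3)=-2201/8937, b=Δ3−h3·(2M3+M4)/6=-383/993
seg 4: a=-1, c=M4/2=-373/331, d=(M5−M4)/(6·2)=373/1986, b=Δ4−h4·(2M4+M5)/6=-494/993
t_q=11/2 → seg 2, τ=3/2; S=1+40/993·τ+-1223/993·τ²+2305/8937·τ³=-2225/2648

  seg 0: a=2 b=-3587/993 c=0 d=608/993
  seg 1: a=-1 b=-1763/993 c=608/331 d=-3047/8937
  seg 2: a=1 b=40/993 c=-1223/993 d=2305/8937
  seg 3: a=-3 b=-383/993 c=1082/993 d=-2201/8937
  seg 4: a=-1 b=-494/993 c=-373/331 d=373/1986
S(11/2) = -2225/2648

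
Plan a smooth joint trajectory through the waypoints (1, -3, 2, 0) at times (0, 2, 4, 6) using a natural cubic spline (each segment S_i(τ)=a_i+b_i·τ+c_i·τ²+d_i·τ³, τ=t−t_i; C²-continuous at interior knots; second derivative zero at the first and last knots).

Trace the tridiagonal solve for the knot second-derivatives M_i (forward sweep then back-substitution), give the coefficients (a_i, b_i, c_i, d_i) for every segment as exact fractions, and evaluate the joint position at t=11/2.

  seg 0: a=1 b=-103/30 c=0 d=43/120
  seg 1: a=-3 b=13/15 c=43/20 d=-2/3
  seg 2: a=2 b=22/15 c=-37/20 d=37/120
S(11/2) = 69/64

Δ: Δ0=-2, Δ1=5/2, Δ2=-1
row 1: diag=8, rhs=27; c'=1/4, d'=27/8
row 2: denom=8−2·1/4=15/2; d'=(-21−2·27/8)/(15/2)=-37/10
back: M2=-37/10
back: M1=27/8−1/4·-37/10=43/10
M: M0=0, M1=43/10, M2=-37/10, M3=0
seg 0: a=1, c=M0/2=0, d=(M1−M0)/(6·2)=43/120, b=Δ0−h0·(2M0+M1)/6=-103/30
seg 1: a=-3, c=M1/2=43/20, d=(M2−M1)/(6·2)=-2/3, b=Δ1−h1·(2M1+M2)/6=13/15
seg 2: a=2, c=M2/2=-37/20, d=(M3−M2)/(6·2)=37/120, b=Δ2−h2·(2M2+M3)/6=22/15
t_q=11/2 → seg 2, τ=3/2; S=2+22/15·τ+-37/20·τ²+37/120·τ³=69/64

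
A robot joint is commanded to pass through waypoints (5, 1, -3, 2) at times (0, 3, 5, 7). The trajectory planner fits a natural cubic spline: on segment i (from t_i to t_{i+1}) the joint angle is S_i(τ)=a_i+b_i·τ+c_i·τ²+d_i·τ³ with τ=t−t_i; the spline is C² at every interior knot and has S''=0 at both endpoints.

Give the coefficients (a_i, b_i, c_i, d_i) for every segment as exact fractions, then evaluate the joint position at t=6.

Δ: Δ0=-4/3, Δ1=-2, Δ2=5/2
row 1: diag=10, rhs=-4; c'=1/5, d'=-2/5
row 2: denom=8−2·1/5=38/5; d'=(27−2·-2/5)/(38/5)=139/38
back: M2=139/38
back: M1=-2/5−1/5·139/38=-43/38
M: M0=0, M1=-43/38, M2=139/38, M3=0
seg 0: a=5, c=M0/2=0, d=(M1−M0)/(6·3)=-43/684, b=Δ0−h0·(2M0+M1)/6=-175/228
seg 1: a=1, c=M1/2=-43/76, d=(M2−M1)/(6·2)=91/228, b=Δ1−h1·(2M1+M2)/6=-281/114
seg 2: a=-3, c=M2/2=139/76, d=(M3−M2)/(6·2)=-139/456, b=Δ2−h2·(2M2+M3)/6=7/114
t_q=6 → seg 2, τ=1; S=-3+7/114·τ+139/76·τ²+-139/456·τ³=-215/152

  seg 0: a=5 b=-175/228 c=0 d=-43/684
  seg 1: a=1 b=-281/114 c=-43/76 d=91/228
  seg 2: a=-3 b=7/114 c=139/76 d=-139/456
S(6) = -215/152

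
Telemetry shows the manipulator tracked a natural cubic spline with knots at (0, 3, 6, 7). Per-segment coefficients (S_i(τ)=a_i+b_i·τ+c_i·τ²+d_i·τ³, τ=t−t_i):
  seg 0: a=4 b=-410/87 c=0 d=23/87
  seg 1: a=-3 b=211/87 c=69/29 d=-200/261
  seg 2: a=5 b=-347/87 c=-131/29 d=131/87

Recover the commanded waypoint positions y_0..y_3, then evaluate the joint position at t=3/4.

y_0=4 y_1=-3 y_2=5 y_3=-2
S(3/4) = 1071/1856

y_0 = S_0(0) = a_0 = 4
y_1 = S_1(0) = a_1 = -3
y_2 = S_2(0) = a_2 = 5
y_3 = S_2(1) = -2
t_q=3/4 is in segment 0 (τ=3/4); S_0(τ)=1071/1856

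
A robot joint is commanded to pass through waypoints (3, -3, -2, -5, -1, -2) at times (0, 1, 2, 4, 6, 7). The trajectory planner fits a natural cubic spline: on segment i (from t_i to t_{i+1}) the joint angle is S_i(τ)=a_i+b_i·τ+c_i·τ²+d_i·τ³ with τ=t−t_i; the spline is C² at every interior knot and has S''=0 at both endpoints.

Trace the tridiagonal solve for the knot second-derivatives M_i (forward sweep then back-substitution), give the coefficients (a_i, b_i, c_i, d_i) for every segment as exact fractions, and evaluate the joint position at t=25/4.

  seg 0: a=3 b=-1835/229 c=0 d=461/229
  seg 1: a=-3 b=-452/229 c=1383/229 d=-702/229
  seg 2: a=-2 b=208/229 c=-723/229 d=1789/1832
  seg 3: a=-5 b=-1/458 c=2475/916 d=-779/916
  seg 4: a=-1 b=275/458 c=-2199/916 d=733/916
S(25/4) = -57887/58624

Δ: Δ0=-6, Δ1=1, Δ2=-3/2, Δ3=2, Δ4=-1
row 1: diag=4, rhs=42; c'=1/4, d'=21/2
row 2: denom=6−1·1/4=23/4; d'=(-15−1·21/2)/(23/4)=-102/23
row 3: denom=8−2·8/23=168/23; d'=(21−2·-102/23)/(168/23)=229/56
row 4: denom=6−2·23/84=229/42; d'=(-18−2·229/56)/(229/42)=-2199/458
back: M4=-2199/458
back: M3=229/56−23/84·-2199/458=2475/458
back: M2=-102/23−8/23·2475/458=-1446/229
back: M1=21/2−1/4·-1446/229=2766/229
M: M0=0, M1=2766/229, M2=-1446/229, M3=2475/458, M4=-2199/458, M5=0
seg 0: a=3, c=M0/2=0, d=(M1−M0)/(6·1)=461/229, b=Δ0−h0·(2M0+M1)/6=-1835/229
seg 1: a=-3, c=M1/2=1383/229, d=(M2−M1)/(6·1)=-702/229, b=Δ1−h1·(2M1+M2)/6=-452/229
seg 2: a=-2, c=M2/2=-723/229, d=(M3−M2)/(6·2)=1789/1832, b=Δ2−h2·(2M2+M3)/6=208/229
seg 3: a=-5, c=M3/2=2475/916, d=(M4−M3)/(6·2)=-779/916, b=Δ3−h3·(2M3+M4)/6=-1/458
seg 4: a=-1, c=M4/2=-2199/916, d=(M5−M4)/(6·1)=733/916, b=Δ4−h4·(2M4+M5)/6=275/458
t_q=25/4 → seg 4, τ=1/4; S=-1+275/458·τ+-2199/916·τ²+733/916·τ³=-57887/58624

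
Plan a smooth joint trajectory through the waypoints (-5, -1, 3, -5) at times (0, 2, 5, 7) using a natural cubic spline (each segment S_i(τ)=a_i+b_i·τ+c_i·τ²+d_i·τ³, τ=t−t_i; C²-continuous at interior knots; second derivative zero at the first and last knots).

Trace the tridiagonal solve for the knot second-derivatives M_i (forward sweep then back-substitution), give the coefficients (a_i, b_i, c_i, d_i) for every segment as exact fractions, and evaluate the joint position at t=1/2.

  seg 0: a=-5 b=70/39 c=0 d=2/39
  seg 1: a=-1 b=94/39 c=4/13 d=-2/9
  seg 2: a=3 b=-68/39 c=-22/13 d=11/39
S(1/2) = -213/52

Δ: Δ0=2, Δ1=4/3, Δ2=-4
row 1: diag=10, rhs=-4; c'=3/10, d'=-2/5
row 2: denom=10−3·3/10=91/10; d'=(-32−3·-2/5)/(91/10)=-44/13
back: M2=-44/13
back: M1=-2/5−3/10·-44/13=8/13
M: M0=0, M1=8/13, M2=-44/13, M3=0
seg 0: a=-5, c=M0/2=0, d=(M1−M0)/(6·2)=2/39, b=Δ0−h0·(2M0+M1)/6=70/39
seg 1: a=-1, c=M1/2=4/13, d=(M2−M1)/(6·3)=-2/9, b=Δ1−h1·(2M1+M2)/6=94/39
seg 2: a=3, c=M2/2=-22/13, d=(M3−M2)/(6·2)=11/39, b=Δ2−h2·(2M2+M3)/6=-68/39
t_q=1/2 → seg 0, τ=1/2; S=-5+70/39·τ+0·τ²+2/39·τ³=-213/52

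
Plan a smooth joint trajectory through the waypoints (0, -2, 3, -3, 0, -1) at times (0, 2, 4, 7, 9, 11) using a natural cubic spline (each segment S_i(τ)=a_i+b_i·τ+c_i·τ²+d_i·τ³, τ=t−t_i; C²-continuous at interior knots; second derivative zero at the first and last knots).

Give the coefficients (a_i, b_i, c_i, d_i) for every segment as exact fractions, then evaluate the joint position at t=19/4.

Δ: Δ0=-1, Δ1=5/2, Δ2=-2, Δ3=3/2, Δ4=-1/2
row 1: diag=8, rhs=21; c'=1/4, d'=21/8
row 2: denom=10−2·1/4=19/2; d'=(-27−2·21/8)/(19/2)=-129/38
row 3: denom=10−3·6/19=172/19; d'=(21−3·-129/38)/(172/19)=1185/344
row 4: denom=8−2·19/86=325/43; d'=(-12−2·1185/344)/(325/43)=-3249/1300
back: M4=-3249/1300
back: M3=1185/344−19/86·-3249/1300=1299/325
back: M2=-129/38−6/19·1299/325=-3027/650
back: M1=21/8−1/4·-3027/650=2463/650
M: M0=0, M1=2463/650, M2=-3027/650, M3=1299/325, M4=-3249/1300, M5=0
seg 0: a=0, c=M0/2=0, d=(M1−M0)/(6·2)=821/2600, b=Δ0−h0·(2M0+M1)/6=-1471/650
seg 1: a=-2, c=M1/2=2463/1300, d=(M2−M1)/(6·2)=-183/260, b=Δ1−h1·(2M1+M2)/6=496/325
seg 2: a=3, c=M2/2=-3027/1300, d=(M3−M2)/(6·3)=25/52, b=Δ2−h2·(2M2+M3)/6=214/325
seg 3: a=-3, c=M3/2=1299/650, d=(M4−M3)/(6·2)=-563/1040, b=Δ3−h3·(2M3+M4)/6=-431/1300
seg 4: a=0, c=M4/2=-3249/2600, d=(M5−M4)/(6·2)=1083/5200, b=Δ4−h4·(2M4+M5)/6=379/325
t_q=19/4 → seg 2, τ=3/4; S=3+214/325·τ+-3027/1300·τ²+25/52·τ³=198591/83200

  seg 0: a=0 b=-1471/650 c=0 d=821/2600
  seg 1: a=-2 b=496/325 c=2463/1300 d=-183/260
  seg 2: a=3 b=214/325 c=-3027/1300 d=25/52
  seg 3: a=-3 b=-431/1300 c=1299/650 d=-563/1040
  seg 4: a=0 b=379/325 c=-3249/2600 d=1083/5200
S(19/4) = 198591/83200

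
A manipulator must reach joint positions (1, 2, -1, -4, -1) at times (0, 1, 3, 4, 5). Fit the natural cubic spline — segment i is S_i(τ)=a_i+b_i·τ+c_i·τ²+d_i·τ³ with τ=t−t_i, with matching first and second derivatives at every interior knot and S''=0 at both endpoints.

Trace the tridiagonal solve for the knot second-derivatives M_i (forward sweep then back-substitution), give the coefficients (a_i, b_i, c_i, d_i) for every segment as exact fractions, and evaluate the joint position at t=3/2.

Δ: Δ0=1, Δ1=-3/2, Δ2=-3, Δ3=3
row 1: diag=6, rhs=-15; c'=1/3, d'=-5/2
row 2: denom=6−2·1/3=16/3; d'=(-9−2·-5/2)/(16/3)=-3/4
row 3: denom=4−1·3/16=61/16; d'=(36−1·-3/4)/(61/16)=588/61
back: M3=588/61
back: M2=-3/4−3/16·588/61=-156/61
back: M1=-5/2−1/3·-156/61=-201/122
M: M0=0, M1=-201/122, M2=-156/61, M3=588/61, M4=0
seg 0: a=1, c=M0/2=0, d=(M1−M0)/(6·1)=-67/244, b=Δ0−h0·(2M0+M1)/6=311/244
seg 1: a=2, c=M1/2=-201/244, d=(M2−M1)/(6·2)=-37/488, b=Δ1−h1·(2M1+M2)/6=55/122
seg 2: a=-1, c=M2/2=-78/61, d=(M3−M2)/(6·1)=124/61, b=Δ2−h2·(2M2+M3)/6=-229/61
seg 3: a=-4, c=M3/2=294/61, d=(M4−M3)/(6·1)=-98/61, b=Δ3−h3·(2M3+M4)/6=-13/61
t_q=3/2 → seg 1, τ=1/2; S=2+55/122·τ+-201/244·τ²+-37/488·τ³=7847/3904

  seg 0: a=1 b=311/244 c=0 d=-67/244
  seg 1: a=2 b=55/122 c=-201/244 d=-37/488
  seg 2: a=-1 b=-229/61 c=-78/61 d=124/61
  seg 3: a=-4 b=-13/61 c=294/61 d=-98/61
S(3/2) = 7847/3904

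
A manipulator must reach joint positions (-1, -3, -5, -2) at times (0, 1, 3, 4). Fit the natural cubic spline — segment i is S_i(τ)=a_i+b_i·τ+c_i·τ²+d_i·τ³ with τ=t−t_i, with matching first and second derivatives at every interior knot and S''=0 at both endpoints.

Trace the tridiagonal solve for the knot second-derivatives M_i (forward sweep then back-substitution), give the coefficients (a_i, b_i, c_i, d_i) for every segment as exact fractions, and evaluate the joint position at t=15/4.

Δ: Δ0=-2, Δ1=-1, Δ2=3
row 1: diag=6, rhs=6; c'=1/3, d'=1
row 2: denom=6−2·1/3=16/3; d'=(24−2·1)/(16/3)=33/8
back: M2=33/8
back: M1=1−1/3·33/8=-3/8
M: M0=0, M1=-3/8, M2=33/8, M3=0
seg 0: a=-1, c=M0/2=0, d=(M1−M0)/(6·1)=-1/16, b=Δ0−h0·(2M0+M1)/6=-31/16
seg 1: a=-3, c=M1/2=-3/16, d=(M2−M1)/(6·2)=3/8, b=Δ1−h1·(2M1+M2)/6=-17/8
seg 2: a=-5, c=M2/2=33/16, d=(M3−M2)/(6·1)=-11/16, b=Δ2−h2·(2M2+M3)/6=13/8
t_q=15/4 → seg 2, τ=3/4; S=-5+13/8·τ+33/16·τ²+-11/16·τ³=-2981/1024

  seg 0: a=-1 b=-31/16 c=0 d=-1/16
  seg 1: a=-3 b=-17/8 c=-3/16 d=3/8
  seg 2: a=-5 b=13/8 c=33/16 d=-11/16
S(15/4) = -2981/1024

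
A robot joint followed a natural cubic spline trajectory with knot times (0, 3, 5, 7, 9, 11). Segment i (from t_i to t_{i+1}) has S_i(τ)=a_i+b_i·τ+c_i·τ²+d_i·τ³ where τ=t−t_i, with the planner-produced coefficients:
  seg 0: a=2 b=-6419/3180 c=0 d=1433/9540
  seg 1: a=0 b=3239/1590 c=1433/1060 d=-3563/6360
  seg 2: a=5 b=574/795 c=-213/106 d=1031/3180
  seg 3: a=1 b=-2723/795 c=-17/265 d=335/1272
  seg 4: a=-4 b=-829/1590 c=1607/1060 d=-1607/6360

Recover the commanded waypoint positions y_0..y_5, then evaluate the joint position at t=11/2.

y_0=2 y_1=0 y_2=5 y_3=1 y_4=-4 y_5=-1
S(11/2) = 8309/1696

y_0 = S_0(0) = a_0 = 2
y_1 = S_1(0) = a_1 = 0
y_2 = S_2(0) = a_2 = 5
y_3 = S_3(0) = a_3 = 1
y_4 = S_4(0) = a_4 = -4
y_5 = S_4(2) = -1
t_q=11/2 is in segment 2 (τ=1/2); S_2(τ)=8309/1696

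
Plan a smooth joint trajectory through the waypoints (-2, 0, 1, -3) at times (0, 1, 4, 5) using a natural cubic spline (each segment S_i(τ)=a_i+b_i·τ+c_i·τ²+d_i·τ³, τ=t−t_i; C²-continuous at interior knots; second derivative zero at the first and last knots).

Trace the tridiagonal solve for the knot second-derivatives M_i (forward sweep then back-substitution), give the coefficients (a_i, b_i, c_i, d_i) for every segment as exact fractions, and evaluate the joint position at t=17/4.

Δ: Δ0=2, Δ1=1/3, Δ2=-4
row 1: diag=8, rhs=-10; c'=3/8, d'=-5/4
row 2: denom=8−3·3/8=55/8; d'=(-26−3·-5/4)/(55/8)=-178/55
back: M2=-178/55
back: M1=-5/4−3/8·-178/55=-2/55
M: M0=0, M1=-2/55, M2=-178/55, M3=0
seg 0: a=-2, c=M0/2=0, d=(M1−M0)/(6·1)=-1/165, b=Δ0−h0·(2M0+M1)/6=331/165
seg 1: a=0, c=M1/2=-1/55, d=(M2−M1)/(6·3)=-8/45, b=Δ1−h1·(2M1+M2)/6=328/165
seg 2: a=1, c=M2/2=-89/55, d=(M3−M2)/(6·1)=89/165, b=Δ2−h2·(2M2+M3)/6=-482/165
t_q=17/4 → seg 2, τ=1/4; S=1+-482/165·τ+-89/55·τ²+89/165·τ³=623/3520

  seg 0: a=-2 b=331/165 c=0 d=-1/165
  seg 1: a=0 b=328/165 c=-1/55 d=-8/45
  seg 2: a=1 b=-482/165 c=-89/55 d=89/165
S(17/4) = 623/3520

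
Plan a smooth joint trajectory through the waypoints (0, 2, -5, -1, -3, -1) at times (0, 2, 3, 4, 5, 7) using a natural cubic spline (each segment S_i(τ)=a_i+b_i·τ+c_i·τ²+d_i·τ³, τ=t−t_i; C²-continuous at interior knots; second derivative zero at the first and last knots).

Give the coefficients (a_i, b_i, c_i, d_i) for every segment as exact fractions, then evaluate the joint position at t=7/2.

  seg 0: a=0 b=2453/493 c=0 d=-490/493
  seg 1: a=2 b=-3427/493 c=-2940/493 d=2916/493
  seg 2: a=-5 b=-559/493 c=5808/493 d=-113/17
  seg 3: a=-1 b=1226/493 c=-4023/493 d=1811/493
  seg 4: a=-3 b=-1387/493 c=1410/493 d=-235/493
S(7/2) = -801/232

Δ: Δ0=1, Δ1=-7, Δ2=4, Δ3=-2, Δ4=1
row 1: diag=6, rhs=-48; c'=1/6, d'=-8
row 2: denom=4−1·1/6=23/6; d'=(66−1·-8)/(23/6)=444/23
row 3: denom=4−1·6/23=86/23; d'=(-36−1·444/23)/(86/23)=-636/43
row 4: denom=6−1·23/86=493/86; d'=(18−1·-636/43)/(493/86)=2820/493
back: M4=2820/493
back: M3=-636/43−23/86·2820/493=-8046/493
back: M2=444/23−6/23·-8046/493=11616/493
back: M1=-8−1/6·11616/493=-5880/493
M: M0=0, M1=-5880/493, M2=11616/493, M3=-8046/493, M4=2820/493, M5=0
seg 0: a=0, c=M0/2=0, d=(M1−M0)/(6·2)=-490/493, b=Δ0−h0·(2M0+M1)/6=2453/493
seg 1: a=2, c=M1/2=-2940/493, d=(M2−M1)/(6·1)=2916/493, b=Δ1−h1·(2M1+M2)/6=-3427/493
seg 2: a=-5, c=M2/2=5808/493, d=(M3−M2)/(6·1)=-113/17, b=Δ2−h2·(2M2+M3)/6=-559/493
seg 3: a=-1, c=M3/2=-4023/493, d=(M4−M3)/(6·1)=1811/493, b=Δ3−h3·(2M3+M4)/6=1226/493
seg 4: a=-3, c=M4/2=1410/493, d=(M5−M4)/(6·2)=-235/493, b=Δ4−h4·(2M4+M5)/6=-1387/493
t_q=7/2 → seg 2, τ=1/2; S=-5+-559/493·τ+5808/493·τ²+-113/17·τ³=-801/232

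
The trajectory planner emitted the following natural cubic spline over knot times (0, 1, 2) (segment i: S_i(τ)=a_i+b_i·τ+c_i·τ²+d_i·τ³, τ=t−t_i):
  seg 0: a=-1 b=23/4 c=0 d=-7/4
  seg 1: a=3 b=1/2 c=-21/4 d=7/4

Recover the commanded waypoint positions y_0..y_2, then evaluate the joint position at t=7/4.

y_0=-1 y_1=3 y_2=0
S(7/4) = 297/256

y_0 = S_0(0) = a_0 = -1
y_1 = S_1(0) = a_1 = 3
y_2 = S_1(1) = 0
t_q=7/4 is in segment 1 (τ=3/4); S_1(τ)=297/256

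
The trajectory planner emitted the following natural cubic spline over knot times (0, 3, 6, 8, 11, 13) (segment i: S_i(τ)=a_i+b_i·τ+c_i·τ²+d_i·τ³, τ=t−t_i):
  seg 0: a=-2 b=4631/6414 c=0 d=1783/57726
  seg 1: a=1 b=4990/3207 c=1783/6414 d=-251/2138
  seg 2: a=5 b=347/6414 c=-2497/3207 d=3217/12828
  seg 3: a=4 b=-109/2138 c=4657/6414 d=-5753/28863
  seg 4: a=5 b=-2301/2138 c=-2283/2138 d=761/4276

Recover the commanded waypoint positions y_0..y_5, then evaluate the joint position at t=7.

y_0=-2 y_1=1 y_2=5 y_3=4 y_4=5 y_5=0
S(7) = 58063/12828

y_0 = S_0(0) = a_0 = -2
y_1 = S_1(0) = a_1 = 1
y_2 = S_2(0) = a_2 = 5
y_3 = S_3(0) = a_3 = 4
y_4 = S_4(0) = a_4 = 5
y_5 = S_4(2) = 0
t_q=7 is in segment 2 (τ=1); S_2(τ)=58063/12828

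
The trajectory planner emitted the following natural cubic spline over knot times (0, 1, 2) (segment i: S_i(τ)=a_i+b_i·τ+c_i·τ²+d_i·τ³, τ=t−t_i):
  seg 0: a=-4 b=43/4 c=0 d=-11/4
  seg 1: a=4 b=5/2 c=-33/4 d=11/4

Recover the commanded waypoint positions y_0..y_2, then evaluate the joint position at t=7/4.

y_0 = S_0(0) = a_0 = -4
y_1 = S_1(0) = a_1 = 4
y_2 = S_1(1) = 1
t_q=7/4 is in segment 1 (τ=3/4); S_1(τ)=613/256

y_0=-4 y_1=4 y_2=1
S(7/4) = 613/256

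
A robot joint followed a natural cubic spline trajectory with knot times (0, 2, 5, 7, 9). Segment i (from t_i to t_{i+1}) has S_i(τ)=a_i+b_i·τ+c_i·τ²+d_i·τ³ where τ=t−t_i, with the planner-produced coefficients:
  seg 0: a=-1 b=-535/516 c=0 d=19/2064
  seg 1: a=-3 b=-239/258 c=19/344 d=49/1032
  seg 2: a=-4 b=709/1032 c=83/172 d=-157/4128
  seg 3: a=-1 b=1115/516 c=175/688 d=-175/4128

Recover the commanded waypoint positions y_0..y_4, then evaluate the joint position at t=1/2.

y_0 = S_0(0) = a_0 = -1
y_1 = S_1(0) = a_1 = -3
y_2 = S_2(0) = a_2 = -4
y_3 = S_3(0) = a_3 = -1
y_4 = S_3(2) = 4
t_q=1/2 is in segment 0 (τ=1/2); S_0(τ)=-8351/5504

y_0=-1 y_1=-3 y_2=-4 y_3=-1 y_4=4
S(1/2) = -8351/5504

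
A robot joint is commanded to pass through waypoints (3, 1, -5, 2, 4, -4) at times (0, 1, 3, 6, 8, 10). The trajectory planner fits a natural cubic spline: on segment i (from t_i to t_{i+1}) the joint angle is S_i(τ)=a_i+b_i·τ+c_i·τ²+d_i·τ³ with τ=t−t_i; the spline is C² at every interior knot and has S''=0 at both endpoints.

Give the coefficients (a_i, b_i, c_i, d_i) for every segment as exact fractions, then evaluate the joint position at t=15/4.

  seg 0: a=3 b=-4609/2868 c=0 d=-1127/2868
  seg 1: a=1 b=-3995/1434 c=-1127/956 d=1537/2868
  seg 2: a=-5 b=-1535/1434 c=1947/956 d=-2587/8604
  seg 3: a=2 b=8693/2868 c=-160/239 d=-1985/11472
  seg 4: a=4 b=-2471/1434 c=-3265/1912 d=3265/11472
S(15/4) = -292709/61184

Δ: Δ0=-2, Δ1=-3, Δ2=7/3, Δ3=1, Δ4=-4
row 1: diag=6, rhs=-6; c'=1/3, d'=-1
row 2: denom=10−2·1/3=28/3; d'=(32−2·-1)/(28/3)=51/14
row 3: denom=10−3·9/28=253/28; d'=(-8−3·51/14)/(253/28)=-530/253
row 4: denom=8−2·56/253=1912/253; d'=(-30−2·-530/253)/(1912/253)=-3265/956
back: M4=-3265/956
back: M3=-530/253−56/253·-3265/956=-320/239
back: M2=51/14−9/28·-320/239=1947/478
back: M1=-1−1/3·1947/478=-1127/478
M: M0=0, M1=-1127/478, M2=1947/478, M3=-320/239, M4=-3265/956, M5=0
seg 0: a=3, c=M0/2=0, d=(M1−M0)/(6·1)=-1127/2868, b=Δ0−h0·(2M0+M1)/6=-4609/2868
seg 1: a=1, c=M1/2=-1127/956, d=(M2−M1)/(6·2)=1537/2868, b=Δ1−h1·(2M1+M2)/6=-3995/1434
seg 2: a=-5, c=M2/2=1947/956, d=(M3−M2)/(6·3)=-2587/8604, b=Δ2−h2·(2M2+M3)/6=-1535/1434
seg 3: a=2, c=M3/2=-160/239, d=(M4−M3)/(6·2)=-1985/11472, b=Δ3−h3·(2M3+M4)/6=8693/2868
seg 4: a=4, c=M4/2=-3265/1912, d=(M5−M4)/(6·2)=3265/11472, b=Δ4−h4·(2M4+M5)/6=-2471/1434
t_q=15/4 → seg 2, τ=3/4; S=-5+-1535/1434·τ+1947/956·τ²+-2587/8604·τ³=-292709/61184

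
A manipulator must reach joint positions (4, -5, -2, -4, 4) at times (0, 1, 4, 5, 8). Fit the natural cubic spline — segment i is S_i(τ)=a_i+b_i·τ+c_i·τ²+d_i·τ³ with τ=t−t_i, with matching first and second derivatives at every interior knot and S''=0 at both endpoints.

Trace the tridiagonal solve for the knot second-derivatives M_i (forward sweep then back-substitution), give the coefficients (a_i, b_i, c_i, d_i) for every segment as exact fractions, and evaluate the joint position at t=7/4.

  seg 0: a=4 b=-1151/108 c=0 d=179/108
  seg 1: a=-5 b=-307/54 c=179/36 d=-889/972
  seg 2: a=-2 b=-59/108 c=-88/27 d=65/36
  seg 3: a=-4 b=-89/54 c=233/108 d=-233/972
S(7/4) = -5263/768

Δ: Δ0=-9, Δ1=1, Δ2=-2, Δ3=8/3
row 1: diag=8, rhs=60; c'=3/8, d'=15/2
row 2: denom=8−3·3/8=55/8; d'=(-18−3·15/2)/(55/8)=-324/55
row 3: denom=8−1·8/55=432/55; d'=(28−1·-324/55)/(432/55)=233/54
back: M3=233/54
back: M2=-324/55−8/55·233/54=-176/27
back: M1=15/2−3/8·-176/27=179/18
M: M0=0, M1=179/18, M2=-176/27, M3=233/54, M4=0
seg 0: a=4, c=M0/2=0, d=(M1−M0)/(6·1)=179/108, b=Δ0−h0·(2M0+M1)/6=-1151/108
seg 1: a=-5, c=M1/2=179/36, d=(M2−M1)/(6·3)=-889/972, b=Δ1−h1·(2M1+M2)/6=-307/54
seg 2: a=-2, c=M2/2=-88/27, d=(M3−M2)/(6·1)=65/36, b=Δ2−h2·(2M2+M3)/6=-59/108
seg 3: a=-4, c=M3/2=233/108, d=(M4−M3)/(6·3)=-233/972, b=Δ3−h3·(2M3+M4)/6=-89/54
t_q=7/4 → seg 1, τ=3/4; S=-5+-307/54·τ+179/36·τ²+-889/972·τ³=-5263/768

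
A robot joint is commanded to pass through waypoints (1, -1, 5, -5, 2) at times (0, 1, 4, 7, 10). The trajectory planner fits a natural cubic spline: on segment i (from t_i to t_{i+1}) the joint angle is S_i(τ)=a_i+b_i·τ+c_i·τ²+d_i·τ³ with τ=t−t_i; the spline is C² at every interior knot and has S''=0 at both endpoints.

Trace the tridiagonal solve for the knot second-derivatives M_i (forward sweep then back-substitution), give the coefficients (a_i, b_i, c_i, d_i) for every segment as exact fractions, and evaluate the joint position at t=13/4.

Δ: Δ0=-2, Δ1=2, Δ2=-10/3, Δ3=7/3
row 1: diag=8, rhs=24; c'=3/8, d'=3
row 2: denom=12−3·3/8=87/8; d'=(-32−3·3)/(87/8)=-328/87
row 3: denom=12−3·8/29=324/29; d'=(34−3·-328/87)/(324/29)=73/18
back: M3=73/18
back: M2=-328/87−8/29·73/18=-44/9
back: M1=3−3/8·-44/9=29/6
M: M0=0, M1=29/6, M2=-44/9, M3=73/18, M4=0
seg 0: a=1, c=M0/2=0, d=(M1−M0)/(6·1)=29/36, b=Δ0−h0·(2M0+M1)/6=-101/36
seg 1: a=-1, c=M1/2=29/12, d=(M2−M1)/(6·3)=-175/324, b=Δ1−h1·(2M1+M2)/6=-7/18
seg 2: a=5, c=M2/2=-22/9, d=(M3−M2)/(6·3)=161/324, b=Δ2−h2·(2M2+M3)/6=-17/36
seg 3: a=-5, c=M3/2=73/36, d=(M4−M3)/(6·3)=-73/324, b=Δ3−h3·(2M3+M4)/6=-31/18
t_q=13/4 → seg 1, τ=9/4; S=-1+-7/18·τ+29/12·τ²+-175/324·τ³=1077/256

  seg 0: a=1 b=-101/36 c=0 d=29/36
  seg 1: a=-1 b=-7/18 c=29/12 d=-175/324
  seg 2: a=5 b=-17/36 c=-22/9 d=161/324
  seg 3: a=-5 b=-31/18 c=73/36 d=-73/324
S(13/4) = 1077/256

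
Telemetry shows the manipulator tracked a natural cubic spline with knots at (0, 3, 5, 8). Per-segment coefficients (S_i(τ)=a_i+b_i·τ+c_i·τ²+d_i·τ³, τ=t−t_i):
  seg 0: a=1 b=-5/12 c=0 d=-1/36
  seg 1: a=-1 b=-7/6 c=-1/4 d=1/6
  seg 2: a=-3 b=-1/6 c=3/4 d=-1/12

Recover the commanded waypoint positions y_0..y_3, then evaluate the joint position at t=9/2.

y_0=1 y_1=-1 y_2=-3 y_3=1
S(9/2) = -11/4

y_0 = S_0(0) = a_0 = 1
y_1 = S_1(0) = a_1 = -1
y_2 = S_2(0) = a_2 = -3
y_3 = S_2(3) = 1
t_q=9/2 is in segment 1 (τ=3/2); S_1(τ)=-11/4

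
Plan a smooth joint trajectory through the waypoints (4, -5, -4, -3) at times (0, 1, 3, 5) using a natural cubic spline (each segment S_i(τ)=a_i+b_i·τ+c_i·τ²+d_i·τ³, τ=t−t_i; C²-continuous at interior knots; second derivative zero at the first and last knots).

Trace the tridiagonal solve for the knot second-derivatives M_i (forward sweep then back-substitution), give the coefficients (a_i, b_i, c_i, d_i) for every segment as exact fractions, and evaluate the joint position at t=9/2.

  seg 0: a=4 b=-118/11 c=0 d=19/11
  seg 1: a=-5 b=-61/11 c=57/11 d=-95/88
  seg 2: a=-4 b=49/22 c=-57/44 d=19/88
S(9/2) = -2003/704

Δ: Δ0=-9, Δ1=1/2, Δ2=1/2
row 1: diag=6, rhs=57; c'=1/3, d'=19/2
row 2: denom=8−2·1/3=22/3; d'=(0−2·19/2)/(22/3)=-57/22
back: M2=-57/22
back: M1=19/2−1/3·-57/22=114/11
M: M0=0, M1=114/11, M2=-57/22, M3=0
seg 0: a=4, c=M0/2=0, d=(M1−M0)/(6·1)=19/11, b=Δ0−h0·(2M0+M1)/6=-118/11
seg 1: a=-5, c=M1/2=57/11, d=(M2−M1)/(6·2)=-95/88, b=Δ1−h1·(2M1+M2)/6=-61/11
seg 2: a=-4, c=M2/2=-57/44, d=(M3−M2)/(6·2)=19/88, b=Δ2−h2·(2M2+M3)/6=49/22
t_q=9/2 → seg 2, τ=3/2; S=-4+49/22·τ+-57/44·τ²+19/88·τ³=-2003/704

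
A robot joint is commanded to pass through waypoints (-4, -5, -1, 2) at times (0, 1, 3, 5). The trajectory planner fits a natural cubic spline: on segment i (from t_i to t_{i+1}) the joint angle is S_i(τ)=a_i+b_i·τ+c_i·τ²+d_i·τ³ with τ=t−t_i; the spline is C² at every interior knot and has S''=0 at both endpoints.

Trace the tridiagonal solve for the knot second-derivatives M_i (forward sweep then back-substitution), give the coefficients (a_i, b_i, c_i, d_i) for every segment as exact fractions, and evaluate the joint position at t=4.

  seg 0: a=-4 b=-69/44 c=0 d=25/44
  seg 1: a=-5 b=3/22 c=75/44 d=-17/44
  seg 2: a=-1 b=51/22 c=-27/44 d=9/88
S(4) = 71/88

Δ: Δ0=-1, Δ1=2, Δ2=3/2
row 1: diag=6, rhs=18; c'=1/3, d'=3
row 2: denom=8−2·1/3=22/3; d'=(-3−2·3)/(22/3)=-27/22
back: M2=-27/22
back: M1=3−1/3·-27/22=75/22
M: M0=0, M1=75/22, M2=-27/22, M3=0
seg 0: a=-4, c=M0/2=0, d=(M1−M0)/(6·1)=25/44, b=Δ0−h0·(2M0+M1)/6=-69/44
seg 1: a=-5, c=M1/2=75/44, d=(M2−M1)/(6·2)=-17/44, b=Δ1−h1·(2M1+M2)/6=3/22
seg 2: a=-1, c=M2/2=-27/44, d=(M3−M2)/(6·2)=9/88, b=Δ2−h2·(2M2+M3)/6=51/22
t_q=4 → seg 2, τ=1; S=-1+51/22·τ+-27/44·τ²+9/88·τ³=71/88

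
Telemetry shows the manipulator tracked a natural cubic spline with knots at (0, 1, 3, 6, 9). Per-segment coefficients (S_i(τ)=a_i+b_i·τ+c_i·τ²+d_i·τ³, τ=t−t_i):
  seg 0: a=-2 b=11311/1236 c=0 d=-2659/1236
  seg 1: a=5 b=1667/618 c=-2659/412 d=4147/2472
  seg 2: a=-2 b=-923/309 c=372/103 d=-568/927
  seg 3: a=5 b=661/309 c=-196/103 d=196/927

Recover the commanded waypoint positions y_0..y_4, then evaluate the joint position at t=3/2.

y_0 = S_0(0) = a_0 = -2
y_1 = S_1(0) = a_1 = 5
y_2 = S_2(0) = a_2 = -2
y_3 = S_3(0) = a_3 = 5
y_4 = S_3(3) = 0
t_q=3/2 is in segment 1 (τ=1/2); S_1(τ)=32597/6592

y_0=-2 y_1=5 y_2=-2 y_3=5 y_4=0
S(3/2) = 32597/6592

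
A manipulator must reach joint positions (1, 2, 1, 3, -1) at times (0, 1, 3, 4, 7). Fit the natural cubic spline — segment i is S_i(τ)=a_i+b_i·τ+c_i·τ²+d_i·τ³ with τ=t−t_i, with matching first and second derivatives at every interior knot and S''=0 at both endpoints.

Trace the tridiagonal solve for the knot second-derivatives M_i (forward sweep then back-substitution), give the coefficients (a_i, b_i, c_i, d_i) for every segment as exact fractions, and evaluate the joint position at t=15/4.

  seg 0: a=1 b=2203/1500 c=0 d=-703/1500
  seg 1: a=2 b=47/750 c=-703/500 d=1687/3000
  seg 2: a=1 b=89/75 c=246/125 d=-433/375
  seg 3: a=3 b=622/375 c=-187/125 d=187/1125
S(15/4) = 20079/8000

Δ: Δ0=1, Δ1=-1/2, Δ2=2, Δ3=-4/3
row 1: diag=6, rhs=-9; c'=1/3, d'=-3/2
row 2: denom=6−2·1/3=16/3; d'=(15−2·-3/2)/(16/3)=27/8
row 3: denom=8−1·3/16=125/16; d'=(-20−1·27/8)/(125/16)=-374/125
back: M3=-374/125
back: M2=27/8−3/16·-374/125=492/125
back: M1=-3/2−1/3·492/125=-703/250
M: M0=0, M1=-703/250, M2=492/125, M3=-374/125, M4=0
seg 0: a=1, c=M0/2=0, d=(M1−M0)/(6·1)=-703/1500, b=Δ0−h0·(2M0+M1)/6=2203/1500
seg 1: a=2, c=M1/2=-703/500, d=(M2−M1)/(6·2)=1687/3000, b=Δ1−h1·(2M1+M2)/6=47/750
seg 2: a=1, c=M2/2=246/125, d=(M3−M2)/(6·1)=-433/375, b=Δ2−h2·(2M2+M3)/6=89/75
seg 3: a=3, c=M3/2=-187/125, d=(M4−M3)/(6·3)=187/1125, b=Δ3−h3·(2M3+M4)/6=622/375
t_q=15/4 → seg 2, τ=3/4; S=1+89/75·τ+246/125·τ²+-433/375·τ³=20079/8000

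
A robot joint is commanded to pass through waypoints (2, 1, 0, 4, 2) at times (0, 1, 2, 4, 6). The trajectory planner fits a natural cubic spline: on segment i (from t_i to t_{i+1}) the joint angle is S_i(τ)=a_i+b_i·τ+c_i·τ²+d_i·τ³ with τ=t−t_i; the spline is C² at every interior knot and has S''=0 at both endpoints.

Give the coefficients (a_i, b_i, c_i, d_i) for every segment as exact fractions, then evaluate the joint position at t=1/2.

  seg 0: a=2 b=-23/28 c=0 d=-5/28
  seg 1: a=1 b=-19/14 c=-15/28 d=25/28
  seg 2: a=0 b=1/4 c=15/7 d=-71/112
  seg 3: a=4 b=17/14 c=-93/56 d=31/112
S(1/2) = 351/224

Δ: Δ0=-1, Δ1=-1, Δ2=2, Δ3=-1
row 1: diag=4, rhs=0; c'=1/4, d'=0
row 2: denom=6−1·1/4=23/4; d'=(18−1·0)/(23/4)=72/23
row 3: denom=8−2·8/23=168/23; d'=(-18−2·72/23)/(168/23)=-93/28
back: M3=-93/28
back: M2=72/23−8/23·-93/28=30/7
back: M1=0−1/4·30/7=-15/14
M: M0=0, M1=-15/14, M2=30/7, M3=-93/28, M4=0
seg 0: a=2, c=M0/2=0, d=(M1−M0)/(6·1)=-5/28, b=Δ0−h0·(2M0+M1)/6=-23/28
seg 1: a=1, c=M1/2=-15/28, d=(M2−M1)/(6·1)=25/28, b=Δ1−h1·(2M1+M2)/6=-19/14
seg 2: a=0, c=M2/2=15/7, d=(M3−M2)/(6·2)=-71/112, b=Δ2−h2·(2M2+M3)/6=1/4
seg 3: a=4, c=M3/2=-93/56, d=(M4−M3)/(6·2)=31/112, b=Δ3−h3·(2M3+M4)/6=17/14
t_q=1/2 → seg 0, τ=1/2; S=2+-23/28·τ+0·τ²+-5/28·τ³=351/224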